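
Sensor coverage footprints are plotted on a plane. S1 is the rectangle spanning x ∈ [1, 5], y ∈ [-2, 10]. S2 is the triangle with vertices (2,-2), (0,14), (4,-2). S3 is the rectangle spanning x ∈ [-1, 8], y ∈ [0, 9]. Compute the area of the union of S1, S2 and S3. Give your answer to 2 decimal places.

94.44

By inclusion–exclusion:
Individual areas: |S1| = 48, |S2| = 16, |S3| = 81.
|S1∩S2| = 14.
|S1∩S3|: x∈[1,5], y∈[0,9] → 4·9 = 36.
|S2∩S3| = 10.6875.
|S1∩S2∩S3| = 10.125.
|S1 ∪ S2 ∪ S3| = 145 − 60.6875 + 10.125 = 94.44.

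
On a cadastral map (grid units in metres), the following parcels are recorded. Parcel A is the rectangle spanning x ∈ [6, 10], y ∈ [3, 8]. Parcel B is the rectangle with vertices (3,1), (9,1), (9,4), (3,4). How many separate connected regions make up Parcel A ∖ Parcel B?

Parcel A ∖ Parcel B is a single connected region.

1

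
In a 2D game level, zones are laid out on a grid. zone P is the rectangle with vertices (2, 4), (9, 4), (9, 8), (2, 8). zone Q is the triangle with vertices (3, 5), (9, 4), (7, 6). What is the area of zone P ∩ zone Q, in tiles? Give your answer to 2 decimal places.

5.00

The intersection is the polygon with vertices (3,5), (7,6), (9,4).
By the shoelace formula its area is 5.00.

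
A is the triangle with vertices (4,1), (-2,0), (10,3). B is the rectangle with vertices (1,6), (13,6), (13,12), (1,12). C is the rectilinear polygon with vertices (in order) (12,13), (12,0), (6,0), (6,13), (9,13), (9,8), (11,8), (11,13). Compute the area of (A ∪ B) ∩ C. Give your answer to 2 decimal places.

28.67

|A ∪ B| = 75.
|(A ∪ B) ∩ C| = 28.67.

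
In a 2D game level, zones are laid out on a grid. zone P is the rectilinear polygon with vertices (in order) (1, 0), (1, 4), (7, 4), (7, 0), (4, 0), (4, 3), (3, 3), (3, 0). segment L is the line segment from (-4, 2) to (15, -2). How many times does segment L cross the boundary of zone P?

The segment meets the boundary at (5.5,0), (4,0.316), (3,0.526), (1,0.947).

4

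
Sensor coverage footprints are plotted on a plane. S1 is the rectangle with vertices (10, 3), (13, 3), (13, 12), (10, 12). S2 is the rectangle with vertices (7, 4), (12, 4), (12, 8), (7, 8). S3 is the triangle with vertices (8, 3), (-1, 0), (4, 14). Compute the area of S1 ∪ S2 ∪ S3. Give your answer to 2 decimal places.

By inclusion–exclusion:
Individual areas: |S1| = 27, |S2| = 20, |S3| = 55.5.
|S1∩S2|: x∈[10,12], y∈[4,8] → 2·4 = 8.
|S1∩S3| = 0.
|S2∩S3| = 0.5568.
|S1∩S2∩S3| = 0.
|S1 ∪ S2 ∪ S3| = 102.5 − 8.5568 + 0 = 93.94.

93.94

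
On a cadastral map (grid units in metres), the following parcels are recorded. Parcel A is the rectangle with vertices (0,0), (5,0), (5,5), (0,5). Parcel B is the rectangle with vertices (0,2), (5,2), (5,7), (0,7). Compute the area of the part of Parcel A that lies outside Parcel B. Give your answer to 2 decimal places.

|Parcel A∩Parcel B|: x∈[0,5], y∈[2,5] → 5·3 = 15.
|Parcel A| = 25.
|Parcel A ∖ Parcel B| = |Parcel A| − |Parcel A∩Parcel B| = 25 − 15 = 10.00.

10.00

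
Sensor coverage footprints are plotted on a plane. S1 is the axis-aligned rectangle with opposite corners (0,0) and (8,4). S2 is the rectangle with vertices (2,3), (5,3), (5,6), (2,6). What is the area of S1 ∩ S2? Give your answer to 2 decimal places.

|S1∩S2|: x∈[2,5], y∈[3,4] → 3·1 = 3.

3.00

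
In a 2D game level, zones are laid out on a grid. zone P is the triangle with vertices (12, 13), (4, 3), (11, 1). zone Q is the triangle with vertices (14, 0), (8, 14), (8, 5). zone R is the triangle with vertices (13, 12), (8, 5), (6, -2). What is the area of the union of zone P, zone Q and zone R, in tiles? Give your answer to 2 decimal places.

By inclusion–exclusion:
Individual areas: |zone P| = 43, |zone Q| = 27, |zone R| = 10.5.
|zone P∩zone Q| = 16.3949.
|zone P∩zone R| = 8.3218.
|zone Q∩zone R| = 4.1789.
|zone P∩zone Q∩zone R| = 4.1789.
|zone P ∪ zone Q ∪ zone R| = 80.5 − 28.8956 + 4.1789 = 55.78.

55.78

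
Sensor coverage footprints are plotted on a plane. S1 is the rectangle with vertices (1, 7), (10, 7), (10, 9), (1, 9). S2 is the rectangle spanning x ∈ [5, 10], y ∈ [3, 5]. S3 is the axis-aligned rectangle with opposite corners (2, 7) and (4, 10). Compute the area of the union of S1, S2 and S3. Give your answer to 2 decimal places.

By inclusion–exclusion:
Individual areas: |S1| = 18, |S2| = 10, |S3| = 6.
|S1∩S2| = 0 (no overlap).
|S1∩S3|: x∈[2,4], y∈[7,9] → 2·2 = 4.
|S2∩S3| = 0 (no overlap).
|S1∩S2∩S3| = 0.
|S1 ∪ S2 ∪ S3| = 34 − 4 + 0 = 30.00.

30.00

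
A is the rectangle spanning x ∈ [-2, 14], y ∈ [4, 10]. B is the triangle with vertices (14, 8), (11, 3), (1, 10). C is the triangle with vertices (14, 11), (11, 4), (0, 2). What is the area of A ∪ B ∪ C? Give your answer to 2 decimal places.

By inclusion–exclusion:
Individual areas: |A| = 96, |B| = 35.5, |C| = 35.5.
|A∩B| = 34.4857.
|A∩C| = 27.0476.
|B∩C| = 16.9264.
|A∩B∩C| = 16.7792.
|A ∪ B ∪ C| = 167 − 78.4598 + 16.7792 = 105.32.

105.32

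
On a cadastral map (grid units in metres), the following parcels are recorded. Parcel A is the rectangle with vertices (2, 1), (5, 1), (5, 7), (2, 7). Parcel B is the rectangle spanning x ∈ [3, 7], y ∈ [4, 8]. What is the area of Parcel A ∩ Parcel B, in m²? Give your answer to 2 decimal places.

6.00

|Parcel A∩Parcel B|: x∈[3,5], y∈[4,7] → 2·3 = 6.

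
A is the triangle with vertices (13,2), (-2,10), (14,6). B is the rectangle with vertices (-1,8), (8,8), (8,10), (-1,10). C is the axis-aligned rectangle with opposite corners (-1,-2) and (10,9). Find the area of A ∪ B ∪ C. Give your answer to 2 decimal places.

143.74

By inclusion–exclusion:
Individual areas: |A| = 34, |B| = 18, |C| = 121.
|A∩B| = 4.1083.
|A∩C| = 19.3375.
|B∩C|: x∈[-1,8], y∈[8,9] → 9·1 = 9.
|A∩B∩C| = 3.1875.
|A ∪ B ∪ C| = 173 − 32.4458 + 3.1875 = 143.74.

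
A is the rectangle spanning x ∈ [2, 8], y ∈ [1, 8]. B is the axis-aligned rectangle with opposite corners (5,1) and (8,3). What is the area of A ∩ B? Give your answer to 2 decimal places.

6.00

|A∩B|: x∈[5,8], y∈[1,3] → 3·2 = 6.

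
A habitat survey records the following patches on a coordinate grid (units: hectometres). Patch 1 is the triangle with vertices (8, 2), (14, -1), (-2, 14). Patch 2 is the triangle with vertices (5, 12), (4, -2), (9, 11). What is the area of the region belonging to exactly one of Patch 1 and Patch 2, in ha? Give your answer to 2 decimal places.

|Patch 1| = 21, |Patch 2| = 28.5, |Patch 1∩Patch 2| = 3.9691.
|Patch 1 △ Patch 2| = |Patch 1| + |Patch 2| − 2·|Patch 1∩Patch 2| = 21 + 28.5 − 7.9382 = 41.56.

41.56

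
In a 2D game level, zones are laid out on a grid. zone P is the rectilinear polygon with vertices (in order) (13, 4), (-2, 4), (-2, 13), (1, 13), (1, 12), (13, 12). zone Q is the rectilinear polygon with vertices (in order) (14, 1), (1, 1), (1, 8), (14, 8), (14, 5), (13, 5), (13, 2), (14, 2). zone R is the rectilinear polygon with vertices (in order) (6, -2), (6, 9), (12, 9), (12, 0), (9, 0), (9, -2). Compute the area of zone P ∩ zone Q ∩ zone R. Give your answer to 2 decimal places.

24.00

The intersection is the polygon with vertices (12,8), (12,4), (6,4), (6,8).
By the shoelace formula its area is 24.00.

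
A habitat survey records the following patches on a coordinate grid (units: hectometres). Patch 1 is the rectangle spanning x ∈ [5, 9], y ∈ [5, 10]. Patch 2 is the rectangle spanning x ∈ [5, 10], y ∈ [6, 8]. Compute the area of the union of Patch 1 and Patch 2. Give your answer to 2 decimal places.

22.00

By inclusion–exclusion:
Individual areas: |Patch 1| = 20, |Patch 2| = 10.
|Patch 1∩Patch 2|: x∈[5,9], y∈[6,8] → 4·2 = 8.
|Patch 1 ∪ Patch 2| = 30 − 8 = 22.00.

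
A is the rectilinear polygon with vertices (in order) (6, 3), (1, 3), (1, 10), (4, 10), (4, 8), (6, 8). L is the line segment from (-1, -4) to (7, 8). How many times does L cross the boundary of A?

The segment meets the boundary at (6,6.5), (3.667,3).

2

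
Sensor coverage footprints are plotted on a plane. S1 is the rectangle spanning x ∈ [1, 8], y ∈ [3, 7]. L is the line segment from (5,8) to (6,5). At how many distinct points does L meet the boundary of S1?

1

The segment meets the boundary at (5.333,7).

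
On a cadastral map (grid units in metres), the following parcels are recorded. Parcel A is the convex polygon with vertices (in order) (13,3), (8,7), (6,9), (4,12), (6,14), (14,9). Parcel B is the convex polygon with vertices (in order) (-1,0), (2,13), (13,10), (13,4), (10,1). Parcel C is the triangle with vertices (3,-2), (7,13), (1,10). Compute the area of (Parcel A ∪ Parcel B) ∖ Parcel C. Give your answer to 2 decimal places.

106.88

|Parcel A ∪ Parcel B| = 144.5131.
|(Parcel A ∪ Parcel B) ∩ Parcel C| = 37.6321.
|(Parcel A ∪ Parcel B) ∖ Parcel C| = 144.5131 − 37.6321 = 106.88.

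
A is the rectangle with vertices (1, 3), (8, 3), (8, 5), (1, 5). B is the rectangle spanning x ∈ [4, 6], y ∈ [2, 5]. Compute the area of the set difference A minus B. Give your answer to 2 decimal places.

|A∩B|: x∈[4,6], y∈[3,5] → 2·2 = 4.
|A| = 14.
|A ∖ B| = |A| − |A∩B| = 14 − 4 = 10.00.

10.00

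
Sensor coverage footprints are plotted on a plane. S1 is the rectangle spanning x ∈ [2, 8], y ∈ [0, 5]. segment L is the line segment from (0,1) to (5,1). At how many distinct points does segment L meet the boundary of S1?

The segment meets the boundary at (2,1).

1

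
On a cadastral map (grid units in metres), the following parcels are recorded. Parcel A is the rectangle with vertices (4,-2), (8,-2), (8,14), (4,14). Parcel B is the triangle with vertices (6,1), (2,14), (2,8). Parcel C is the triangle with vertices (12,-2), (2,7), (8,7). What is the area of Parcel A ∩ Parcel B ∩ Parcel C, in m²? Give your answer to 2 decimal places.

1.09

The intersection is the polygon with vertices (4.979,4.319), (4,5.2), (4,7), (4.154,7).
By the shoelace formula its area is 1.09.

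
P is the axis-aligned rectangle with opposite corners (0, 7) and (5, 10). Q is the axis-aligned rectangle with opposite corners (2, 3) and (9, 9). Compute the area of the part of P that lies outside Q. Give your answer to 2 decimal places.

9.00

|P∩Q|: x∈[2,5], y∈[7,9] → 3·2 = 6.
|P| = 15.
|P ∖ Q| = |P| − |P∩Q| = 15 − 6 = 9.00.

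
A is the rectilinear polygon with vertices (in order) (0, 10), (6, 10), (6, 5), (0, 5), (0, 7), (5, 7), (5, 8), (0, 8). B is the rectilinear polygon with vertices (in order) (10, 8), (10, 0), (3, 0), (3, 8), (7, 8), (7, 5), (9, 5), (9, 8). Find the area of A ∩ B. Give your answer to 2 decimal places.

7.00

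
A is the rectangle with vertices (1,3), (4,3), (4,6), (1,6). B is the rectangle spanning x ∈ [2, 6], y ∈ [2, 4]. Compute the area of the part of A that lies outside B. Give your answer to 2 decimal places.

7.00

|A∩B|: x∈[2,4], y∈[3,4] → 2·1 = 2.
|A| = 9.
|A ∖ B| = |A| − |A∩B| = 9 − 2 = 7.00.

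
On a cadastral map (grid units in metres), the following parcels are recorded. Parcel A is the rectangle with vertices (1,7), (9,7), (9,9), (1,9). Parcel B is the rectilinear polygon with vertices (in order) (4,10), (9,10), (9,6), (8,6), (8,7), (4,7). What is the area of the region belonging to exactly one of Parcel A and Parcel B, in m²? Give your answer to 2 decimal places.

|Parcel A| = 16, |Parcel B| = 16, |Parcel A∩Parcel B| = 10.
|Parcel A △ Parcel B| = |Parcel A| + |Parcel B| − 2·|Parcel A∩Parcel B| = 16 + 16 − 20 = 12.00.

12.00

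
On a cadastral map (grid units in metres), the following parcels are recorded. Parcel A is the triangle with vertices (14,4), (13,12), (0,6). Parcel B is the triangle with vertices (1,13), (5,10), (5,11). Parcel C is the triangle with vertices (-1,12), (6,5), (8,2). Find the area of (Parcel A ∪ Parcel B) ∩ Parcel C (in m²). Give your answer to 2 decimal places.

The region (Parcel A ∪ Parcel B) ∩ Parcel C is the polygon with vertices (3.421,7.579), (5.833,5.167), (5.049,5.279), (3.109,7.435).
By the shoelace formula its area is 1.29.

1.29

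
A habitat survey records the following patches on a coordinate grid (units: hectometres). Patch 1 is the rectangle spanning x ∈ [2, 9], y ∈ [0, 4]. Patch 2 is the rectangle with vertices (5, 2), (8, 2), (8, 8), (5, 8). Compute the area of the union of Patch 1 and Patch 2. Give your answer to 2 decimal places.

40.00

By inclusion–exclusion:
Individual areas: |Patch 1| = 28, |Patch 2| = 18.
|Patch 1∩Patch 2|: x∈[5,8], y∈[2,4] → 3·2 = 6.
|Patch 1 ∪ Patch 2| = 46 − 6 = 40.00.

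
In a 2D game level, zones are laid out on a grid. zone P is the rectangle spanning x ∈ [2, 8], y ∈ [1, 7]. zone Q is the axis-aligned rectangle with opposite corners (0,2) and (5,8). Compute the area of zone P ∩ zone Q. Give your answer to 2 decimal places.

|zone P∩zone Q|: x∈[2,5], y∈[2,7] → 3·5 = 15.

15.00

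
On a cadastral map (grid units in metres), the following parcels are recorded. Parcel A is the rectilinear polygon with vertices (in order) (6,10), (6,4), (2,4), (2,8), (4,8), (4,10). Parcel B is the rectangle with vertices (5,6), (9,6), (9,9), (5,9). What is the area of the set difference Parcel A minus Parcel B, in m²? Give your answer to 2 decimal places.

|Parcel A| = 20, |Parcel A∩Parcel B| = 3.
|Parcel A ∖ Parcel B| = |Parcel A| − |Parcel A∩Parcel B| = 20 − 3 = 17.00.

17.00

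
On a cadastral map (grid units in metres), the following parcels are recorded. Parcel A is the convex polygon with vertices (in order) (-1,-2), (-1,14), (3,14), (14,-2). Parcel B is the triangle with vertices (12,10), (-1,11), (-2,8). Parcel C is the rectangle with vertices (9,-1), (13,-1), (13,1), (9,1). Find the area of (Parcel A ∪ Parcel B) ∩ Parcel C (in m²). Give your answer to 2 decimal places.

The region (Parcel A ∪ Parcel B) ∩ Parcel C is the polygon with vertices (13,-0.545), (13,-1), (9,-1), (9,1), (11.938,1).
By the shoelace formula its area is 7.18.

7.18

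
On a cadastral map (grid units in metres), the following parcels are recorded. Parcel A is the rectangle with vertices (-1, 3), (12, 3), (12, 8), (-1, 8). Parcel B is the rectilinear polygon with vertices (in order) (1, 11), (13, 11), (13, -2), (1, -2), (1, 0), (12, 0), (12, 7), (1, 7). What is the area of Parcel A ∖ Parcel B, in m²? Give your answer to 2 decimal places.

|Parcel A| = 65, |Parcel A∩Parcel B| = 11.
|Parcel A ∖ Parcel B| = |Parcel A| − |Parcel A∩Parcel B| = 65 − 11 = 54.00.

54.00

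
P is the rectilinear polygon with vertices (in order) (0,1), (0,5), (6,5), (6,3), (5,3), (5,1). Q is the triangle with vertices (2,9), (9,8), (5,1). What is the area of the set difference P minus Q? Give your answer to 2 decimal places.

17.00

|P| = 22, |P∩Q| = 5.
|P ∖ Q| = |P| − |P∩Q| = 22 − 5 = 17.00.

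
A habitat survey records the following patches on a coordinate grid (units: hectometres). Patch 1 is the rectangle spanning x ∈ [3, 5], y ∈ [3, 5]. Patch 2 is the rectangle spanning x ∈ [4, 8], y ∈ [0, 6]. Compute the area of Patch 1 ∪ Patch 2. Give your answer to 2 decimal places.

By inclusion–exclusion:
Individual areas: |Patch 1| = 4, |Patch 2| = 24.
|Patch 1∩Patch 2|: x∈[4,5], y∈[3,5] → 1·2 = 2.
|Patch 1 ∪ Patch 2| = 28 − 2 = 26.00.

26.00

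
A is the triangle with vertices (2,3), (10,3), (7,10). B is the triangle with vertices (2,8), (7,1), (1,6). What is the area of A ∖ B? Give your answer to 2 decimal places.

25.30

|A| = 28, |A∩B| = 2.6986.
|A ∖ B| = |A| − |A∩B| = 28 − 2.6986 = 25.30.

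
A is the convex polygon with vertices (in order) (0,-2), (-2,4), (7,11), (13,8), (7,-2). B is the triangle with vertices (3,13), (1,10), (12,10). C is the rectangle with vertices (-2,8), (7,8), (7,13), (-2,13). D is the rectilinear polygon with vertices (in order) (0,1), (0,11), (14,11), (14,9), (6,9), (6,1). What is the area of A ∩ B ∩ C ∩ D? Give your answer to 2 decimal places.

The intersection is the polygon with vertices (7,11), (7,10), (5.714,10).
By the shoelace formula its area is 0.64.

0.64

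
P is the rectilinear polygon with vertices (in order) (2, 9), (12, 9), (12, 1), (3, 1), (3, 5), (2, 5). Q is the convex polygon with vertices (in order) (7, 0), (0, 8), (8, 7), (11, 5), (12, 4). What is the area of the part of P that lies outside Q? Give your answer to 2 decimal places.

34.68

|P| = 76, |P∩Q| = 41.3214.
|P ∖ Q| = |P| − |P∩Q| = 76 − 41.3214 = 34.68.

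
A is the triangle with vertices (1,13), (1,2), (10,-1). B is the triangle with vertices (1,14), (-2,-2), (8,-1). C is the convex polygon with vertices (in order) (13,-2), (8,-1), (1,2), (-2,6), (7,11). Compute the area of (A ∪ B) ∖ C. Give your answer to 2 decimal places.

37.49

|A ∪ B| = 89.0619.
|(A ∪ B) ∩ C| = 51.576.
|(A ∪ B) ∖ C| = 89.0619 − 51.576 = 37.49.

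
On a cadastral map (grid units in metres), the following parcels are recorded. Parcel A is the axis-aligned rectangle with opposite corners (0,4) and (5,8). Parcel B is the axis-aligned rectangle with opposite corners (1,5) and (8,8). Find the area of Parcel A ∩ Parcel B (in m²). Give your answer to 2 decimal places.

12.00

|Parcel A∩Parcel B|: x∈[1,5], y∈[5,8] → 4·3 = 12.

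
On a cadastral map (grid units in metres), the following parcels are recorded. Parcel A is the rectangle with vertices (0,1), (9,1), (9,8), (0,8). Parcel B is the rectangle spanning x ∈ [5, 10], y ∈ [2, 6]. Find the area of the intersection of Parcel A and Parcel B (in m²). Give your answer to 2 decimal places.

|Parcel A∩Parcel B|: x∈[5,9], y∈[2,6] → 4·4 = 16.

16.00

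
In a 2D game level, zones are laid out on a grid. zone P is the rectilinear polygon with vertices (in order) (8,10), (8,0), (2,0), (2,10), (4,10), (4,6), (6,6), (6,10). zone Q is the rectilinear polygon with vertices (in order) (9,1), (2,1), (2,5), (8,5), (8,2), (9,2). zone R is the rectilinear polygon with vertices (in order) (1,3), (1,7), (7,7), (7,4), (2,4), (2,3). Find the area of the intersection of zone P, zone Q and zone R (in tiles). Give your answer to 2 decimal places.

5.00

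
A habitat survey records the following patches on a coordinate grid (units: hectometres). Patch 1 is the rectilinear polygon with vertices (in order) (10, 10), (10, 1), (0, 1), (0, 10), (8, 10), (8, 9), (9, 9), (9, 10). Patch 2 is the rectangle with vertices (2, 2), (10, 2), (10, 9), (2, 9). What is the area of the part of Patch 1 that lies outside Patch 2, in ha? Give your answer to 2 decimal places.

33.00

|Patch 1| = 89, |Patch 1∩Patch 2| = 56.
|Patch 1 ∖ Patch 2| = |Patch 1| − |Patch 1∩Patch 2| = 89 − 56 = 33.00.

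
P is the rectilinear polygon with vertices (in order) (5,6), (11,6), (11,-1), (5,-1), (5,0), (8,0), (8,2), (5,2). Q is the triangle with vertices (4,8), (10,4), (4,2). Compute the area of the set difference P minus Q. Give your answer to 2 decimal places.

24.83

|P| = 36, |P∩Q| = 11.1667.
|P ∖ Q| = |P| − |P∩Q| = 36 − 11.1667 = 24.83.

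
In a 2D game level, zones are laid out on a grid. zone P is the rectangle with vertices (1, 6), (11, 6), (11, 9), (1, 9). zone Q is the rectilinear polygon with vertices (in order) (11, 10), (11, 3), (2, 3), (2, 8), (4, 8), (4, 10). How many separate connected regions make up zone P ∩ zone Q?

zone P ∩ zone Q is a single connected region.

1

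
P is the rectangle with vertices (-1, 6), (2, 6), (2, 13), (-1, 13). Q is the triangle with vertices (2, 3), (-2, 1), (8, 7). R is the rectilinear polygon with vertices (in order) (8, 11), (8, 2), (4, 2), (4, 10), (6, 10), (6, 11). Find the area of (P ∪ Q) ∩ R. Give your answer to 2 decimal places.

The region (P ∪ Q) ∩ R is the polygon with vertices (8,7), (4,4.333), (4,4.6).
By the shoelace formula its area is 0.53.

0.53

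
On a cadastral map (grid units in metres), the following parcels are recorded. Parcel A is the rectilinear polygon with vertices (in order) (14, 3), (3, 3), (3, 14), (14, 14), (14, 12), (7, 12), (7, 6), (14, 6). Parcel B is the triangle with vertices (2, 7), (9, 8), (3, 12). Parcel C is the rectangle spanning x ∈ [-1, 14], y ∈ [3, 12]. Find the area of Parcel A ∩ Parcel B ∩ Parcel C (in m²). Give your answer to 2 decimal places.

The intersection is the polygon with vertices (7,9.333), (7,7.714), (3,7.143), (3,12).
By the shoelace formula its area is 12.95.

12.95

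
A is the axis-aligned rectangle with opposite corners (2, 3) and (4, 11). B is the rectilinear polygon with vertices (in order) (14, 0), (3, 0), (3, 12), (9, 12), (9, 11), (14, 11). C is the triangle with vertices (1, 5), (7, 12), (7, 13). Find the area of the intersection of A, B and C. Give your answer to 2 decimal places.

0.42

The intersection is the polygon with vertices (4,8.5), (3,7.333), (3,7.667), (4,9).
By the shoelace formula its area is 0.42.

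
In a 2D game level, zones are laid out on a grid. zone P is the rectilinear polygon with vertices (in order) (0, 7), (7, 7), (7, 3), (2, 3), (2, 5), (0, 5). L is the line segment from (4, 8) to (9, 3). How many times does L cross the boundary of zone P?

2

The segment meets the boundary at (7,5), (5,7).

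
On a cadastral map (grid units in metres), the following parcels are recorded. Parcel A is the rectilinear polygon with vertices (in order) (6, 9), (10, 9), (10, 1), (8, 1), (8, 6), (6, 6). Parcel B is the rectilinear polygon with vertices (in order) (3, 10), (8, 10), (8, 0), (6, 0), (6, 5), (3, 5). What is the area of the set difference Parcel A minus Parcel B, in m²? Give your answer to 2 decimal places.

|Parcel A| = 22, |Parcel A∩Parcel B| = 6.
|Parcel A ∖ Parcel B| = |Parcel A| − |Parcel A∩Parcel B| = 22 − 6 = 16.00.

16.00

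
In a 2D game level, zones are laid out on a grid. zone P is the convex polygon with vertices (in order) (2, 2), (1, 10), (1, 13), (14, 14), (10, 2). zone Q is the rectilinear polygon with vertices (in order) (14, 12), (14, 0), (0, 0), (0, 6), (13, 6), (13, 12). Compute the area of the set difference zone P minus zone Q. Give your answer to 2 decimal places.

|zone P| = 121.5, |zone P∩zone Q| = 35.8333.
|zone P ∖ zone Q| = |zone P| − |zone P∩zone Q| = 121.5 − 35.8333 = 85.67.

85.67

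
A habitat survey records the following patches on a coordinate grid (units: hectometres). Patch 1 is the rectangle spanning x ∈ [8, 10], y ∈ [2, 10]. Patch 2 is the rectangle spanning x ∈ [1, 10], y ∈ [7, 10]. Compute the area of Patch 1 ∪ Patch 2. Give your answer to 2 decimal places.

37.00

By inclusion–exclusion:
Individual areas: |Patch 1| = 16, |Patch 2| = 27.
|Patch 1∩Patch 2|: x∈[8,10], y∈[7,10] → 2·3 = 6.
|Patch 1 ∪ Patch 2| = 43 − 6 = 37.00.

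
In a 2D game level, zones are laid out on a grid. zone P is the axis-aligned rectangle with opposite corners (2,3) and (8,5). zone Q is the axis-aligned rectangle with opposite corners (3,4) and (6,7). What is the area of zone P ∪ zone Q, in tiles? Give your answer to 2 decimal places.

By inclusion–exclusion:
Individual areas: |zone P| = 12, |zone Q| = 9.
|zone P∩zone Q|: x∈[3,6], y∈[4,5] → 3·1 = 3.
|zone P ∪ zone Q| = 21 − 3 = 18.00.

18.00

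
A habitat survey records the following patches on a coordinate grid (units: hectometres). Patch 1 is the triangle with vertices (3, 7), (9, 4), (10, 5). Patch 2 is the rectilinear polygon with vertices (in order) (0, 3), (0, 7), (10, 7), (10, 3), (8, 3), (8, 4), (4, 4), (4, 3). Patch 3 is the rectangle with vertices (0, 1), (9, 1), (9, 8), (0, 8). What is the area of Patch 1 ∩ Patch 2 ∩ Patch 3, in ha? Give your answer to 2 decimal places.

The intersection is the polygon with vertices (3,7), (9,5.286), (9,4).
By the shoelace formula its area is 3.86.

3.86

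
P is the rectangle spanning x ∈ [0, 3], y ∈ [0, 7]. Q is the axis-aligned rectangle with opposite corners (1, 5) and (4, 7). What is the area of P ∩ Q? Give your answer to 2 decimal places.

|P∩Q|: x∈[1,3], y∈[5,7] → 2·2 = 4.

4.00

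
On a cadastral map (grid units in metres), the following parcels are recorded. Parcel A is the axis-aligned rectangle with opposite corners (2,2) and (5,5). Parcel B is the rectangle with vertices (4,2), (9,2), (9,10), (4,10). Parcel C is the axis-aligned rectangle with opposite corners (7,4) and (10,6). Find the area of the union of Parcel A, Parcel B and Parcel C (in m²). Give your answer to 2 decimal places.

48.00

By inclusion–exclusion:
Individual areas: |Parcel A| = 9, |Parcel B| = 40, |Parcel C| = 6.
|Parcel A∩Parcel B|: x∈[4,5], y∈[2,5] → 1·3 = 3.
|Parcel A∩Parcel C| = 0 (no overlap).
|Parcel B∩Parcel C|: x∈[7,9], y∈[4,6] → 2·2 = 4.
|Parcel A∩Parcel B∩Parcel C| = 0.
|Parcel A ∪ Parcel B ∪ Parcel C| = 55 − 7 + 0 = 48.00.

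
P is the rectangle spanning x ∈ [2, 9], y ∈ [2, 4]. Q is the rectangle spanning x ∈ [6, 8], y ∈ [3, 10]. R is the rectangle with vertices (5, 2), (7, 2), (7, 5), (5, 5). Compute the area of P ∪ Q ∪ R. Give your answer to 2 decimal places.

27.00

By inclusion–exclusion:
Individual areas: |P| = 14, |Q| = 14, |R| = 6.
|P∩Q|: x∈[6,8], y∈[3,4] → 2·1 = 2.
|P∩R|: x∈[5,7], y∈[2,4] → 2·2 = 4.
|Q∩R|: x∈[6,7], y∈[3,5] → 1·2 = 2.
|P∩Q∩R| = 1.
|P ∪ Q ∪ R| = 34 − 8 + 1 = 27.00.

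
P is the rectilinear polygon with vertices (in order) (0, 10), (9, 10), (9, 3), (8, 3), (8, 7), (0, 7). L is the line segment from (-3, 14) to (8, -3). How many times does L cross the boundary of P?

2

The segment meets the boundary at (1.529,7), (0,9.364).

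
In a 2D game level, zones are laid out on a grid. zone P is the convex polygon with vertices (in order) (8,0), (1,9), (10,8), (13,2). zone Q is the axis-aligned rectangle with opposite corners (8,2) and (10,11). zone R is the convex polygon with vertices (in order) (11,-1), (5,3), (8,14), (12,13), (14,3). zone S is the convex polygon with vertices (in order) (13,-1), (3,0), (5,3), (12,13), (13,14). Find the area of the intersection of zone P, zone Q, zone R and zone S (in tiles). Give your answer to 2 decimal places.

11.94

The intersection is the polygon with vertices (8,2), (8,7.286), (8.608,8.155), (10,8), (10,2).
By the shoelace formula its area is 11.94.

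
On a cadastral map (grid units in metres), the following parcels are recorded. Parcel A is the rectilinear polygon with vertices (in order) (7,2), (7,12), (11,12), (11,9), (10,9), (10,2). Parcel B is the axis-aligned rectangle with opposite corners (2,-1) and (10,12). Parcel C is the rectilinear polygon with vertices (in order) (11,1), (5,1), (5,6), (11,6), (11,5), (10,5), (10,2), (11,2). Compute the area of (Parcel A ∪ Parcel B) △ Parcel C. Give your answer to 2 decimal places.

84.00

|Parcel A ∪ Parcel B| = 107.
|(Parcel A ∪ Parcel B) ∩ Parcel C| = 25.
|(Parcel A ∪ Parcel B) △ Parcel C| = 107 + 27 − 50 = 84.00.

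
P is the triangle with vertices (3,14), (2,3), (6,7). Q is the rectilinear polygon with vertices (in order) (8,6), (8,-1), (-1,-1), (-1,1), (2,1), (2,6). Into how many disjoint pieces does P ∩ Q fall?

P ∩ Q is a single connected region.

1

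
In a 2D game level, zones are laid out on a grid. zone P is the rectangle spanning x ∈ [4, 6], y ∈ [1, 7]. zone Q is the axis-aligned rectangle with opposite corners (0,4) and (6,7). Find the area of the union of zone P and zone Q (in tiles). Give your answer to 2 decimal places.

24.00

By inclusion–exclusion:
Individual areas: |zone P| = 12, |zone Q| = 18.
|zone P∩zone Q|: x∈[4,6], y∈[4,7] → 2·3 = 6.
|zone P ∪ zone Q| = 30 − 6 = 24.00.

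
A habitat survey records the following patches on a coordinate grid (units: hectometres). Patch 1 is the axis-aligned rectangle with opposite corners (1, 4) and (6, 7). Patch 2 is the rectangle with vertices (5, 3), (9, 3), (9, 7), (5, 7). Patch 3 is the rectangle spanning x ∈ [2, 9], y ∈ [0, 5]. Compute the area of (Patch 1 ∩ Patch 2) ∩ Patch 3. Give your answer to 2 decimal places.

The region (Patch 1 ∩ Patch 2) ∩ Patch 3 is the polygon with vertices (5,4), (5,5), (6,5), (6,4).
By the shoelace formula its area is 1.00.

1.00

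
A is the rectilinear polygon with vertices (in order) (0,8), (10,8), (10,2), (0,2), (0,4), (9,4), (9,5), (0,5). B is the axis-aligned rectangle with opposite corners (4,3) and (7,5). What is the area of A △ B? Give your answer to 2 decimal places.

|A| = 51, |B| = 6, |A∩B| = 3.
|A △ B| = |A| + |B| − 2·|A∩B| = 51 + 6 − 6 = 51.00.

51.00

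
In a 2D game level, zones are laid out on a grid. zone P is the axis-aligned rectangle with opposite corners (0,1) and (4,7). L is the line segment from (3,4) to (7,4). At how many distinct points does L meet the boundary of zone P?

1

The segment meets the boundary at (4,4).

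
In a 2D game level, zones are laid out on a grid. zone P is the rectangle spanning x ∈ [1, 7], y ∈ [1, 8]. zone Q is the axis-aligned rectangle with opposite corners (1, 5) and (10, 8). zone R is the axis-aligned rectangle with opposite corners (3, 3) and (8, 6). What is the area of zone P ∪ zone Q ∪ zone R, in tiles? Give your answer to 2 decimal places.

53.00

By inclusion–exclusion:
Individual areas: |zone P| = 42, |zone Q| = 27, |zone R| = 15.
|zone P∩zone Q|: x∈[1,7], y∈[5,8] → 6·3 = 18.
|zone P∩zone R|: x∈[3,7], y∈[3,6] → 4·3 = 12.
|zone Q∩zone R|: x∈[3,8], y∈[5,6] → 5·1 = 5.
|zone P∩zone Q∩zone R| = 4.
|zone P ∪ zone Q ∪ zone R| = 84 − 35 + 4 = 53.00.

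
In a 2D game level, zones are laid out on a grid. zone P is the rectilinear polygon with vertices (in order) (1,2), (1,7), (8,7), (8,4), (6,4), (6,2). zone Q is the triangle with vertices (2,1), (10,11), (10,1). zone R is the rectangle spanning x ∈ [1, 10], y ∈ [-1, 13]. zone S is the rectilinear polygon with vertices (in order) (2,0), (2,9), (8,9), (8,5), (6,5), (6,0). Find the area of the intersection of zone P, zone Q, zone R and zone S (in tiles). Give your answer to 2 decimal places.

10.00

The intersection is the polygon with vertices (6,2), (2.8,2), (6.8,7), (8,7), (8,5), (6,5), (6,4).
By the shoelace formula its area is 10.00.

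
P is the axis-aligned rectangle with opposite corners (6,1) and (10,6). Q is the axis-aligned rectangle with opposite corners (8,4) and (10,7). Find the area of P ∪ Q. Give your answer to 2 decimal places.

By inclusion–exclusion:
Individual areas: |P| = 20, |Q| = 6.
|P∩Q|: x∈[8,10], y∈[4,6] → 2·2 = 4.
|P ∪ Q| = 26 − 4 = 22.00.

22.00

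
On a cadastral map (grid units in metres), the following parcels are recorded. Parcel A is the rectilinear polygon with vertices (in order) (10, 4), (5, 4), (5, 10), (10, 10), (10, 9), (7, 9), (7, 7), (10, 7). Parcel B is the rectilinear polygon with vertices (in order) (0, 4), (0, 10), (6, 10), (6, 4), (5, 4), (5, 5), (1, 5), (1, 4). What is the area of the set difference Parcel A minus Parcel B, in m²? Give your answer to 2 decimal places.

|Parcel A| = 24, |Parcel A∩Parcel B| = 6.
|Parcel A ∖ Parcel B| = |Parcel A| − |Parcel A∩Parcel B| = 24 − 6 = 18.00.

18.00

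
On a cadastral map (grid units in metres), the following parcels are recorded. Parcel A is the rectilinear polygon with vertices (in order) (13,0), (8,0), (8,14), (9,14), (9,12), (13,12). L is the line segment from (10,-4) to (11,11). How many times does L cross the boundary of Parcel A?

The segment meets the boundary at (10.267,0).

1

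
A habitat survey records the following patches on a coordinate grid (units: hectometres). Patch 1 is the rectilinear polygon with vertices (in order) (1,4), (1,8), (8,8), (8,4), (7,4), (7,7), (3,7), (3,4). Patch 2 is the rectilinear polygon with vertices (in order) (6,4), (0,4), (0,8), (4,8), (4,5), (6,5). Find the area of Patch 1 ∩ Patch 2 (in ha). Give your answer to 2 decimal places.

9.00

The intersection is the polygon with vertices (1,8), (4,8), (4,7), (3,7), (3,4), (1,4).
By the shoelace formula its area is 9.00.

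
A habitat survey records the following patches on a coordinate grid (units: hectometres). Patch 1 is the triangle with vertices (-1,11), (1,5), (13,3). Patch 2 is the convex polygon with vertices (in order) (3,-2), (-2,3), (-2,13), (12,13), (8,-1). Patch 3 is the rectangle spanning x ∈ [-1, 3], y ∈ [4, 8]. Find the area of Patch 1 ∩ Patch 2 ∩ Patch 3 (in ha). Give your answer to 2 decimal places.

7.83

The intersection is the polygon with vertices (0,8), (3,8), (3,4.667), (1,5).
By the shoelace formula its area is 7.83.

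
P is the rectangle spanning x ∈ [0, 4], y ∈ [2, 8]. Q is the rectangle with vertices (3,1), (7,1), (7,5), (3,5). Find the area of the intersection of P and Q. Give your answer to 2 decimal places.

3.00

|P∩Q|: x∈[3,4], y∈[2,5] → 1·3 = 3.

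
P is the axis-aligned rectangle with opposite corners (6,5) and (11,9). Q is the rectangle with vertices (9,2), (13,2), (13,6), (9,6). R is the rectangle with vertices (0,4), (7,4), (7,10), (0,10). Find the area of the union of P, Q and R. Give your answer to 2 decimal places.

By inclusion–exclusion:
Individual areas: |P| = 20, |Q| = 16, |R| = 42.
|P∩Q|: x∈[9,11], y∈[5,6] → 2·1 = 2.
|P∩R|: x∈[6,7], y∈[5,9] → 1·4 = 4.
|Q∩R| = 0 (no overlap).
|P∩Q∩R| = 0.
|P ∪ Q ∪ R| = 78 − 6 + 0 = 72.00.

72.00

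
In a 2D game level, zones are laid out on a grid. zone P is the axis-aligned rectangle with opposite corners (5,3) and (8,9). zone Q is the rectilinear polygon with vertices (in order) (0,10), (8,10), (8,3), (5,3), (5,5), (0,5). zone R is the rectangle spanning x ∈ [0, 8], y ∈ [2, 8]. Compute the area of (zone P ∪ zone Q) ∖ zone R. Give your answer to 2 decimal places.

|zone P ∪ zone Q| = 46.
|(zone P ∪ zone Q) ∩ zone R| = 30.
|(zone P ∪ zone Q) ∖ zone R| = 46 − 30 = 16.00.

16.00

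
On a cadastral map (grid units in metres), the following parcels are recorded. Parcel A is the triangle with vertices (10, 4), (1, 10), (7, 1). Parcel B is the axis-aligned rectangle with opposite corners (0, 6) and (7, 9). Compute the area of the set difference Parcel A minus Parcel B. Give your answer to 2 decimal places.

|Parcel A| = 22.5, |Parcel A∩Parcel B| = 6.25.
|Parcel A ∖ Parcel B| = |Parcel A| − |Parcel A∩Parcel B| = 22.5 − 6.25 = 16.25.

16.25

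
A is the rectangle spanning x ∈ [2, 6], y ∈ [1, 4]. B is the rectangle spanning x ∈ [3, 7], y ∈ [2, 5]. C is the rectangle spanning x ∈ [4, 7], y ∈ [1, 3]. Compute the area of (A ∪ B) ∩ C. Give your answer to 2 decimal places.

5.00

The region (A ∪ B) ∩ C is the polygon with vertices (4,1), (4,3), (7,3), (7,2), (6,2), (6,1).
By the shoelace formula its area is 5.00.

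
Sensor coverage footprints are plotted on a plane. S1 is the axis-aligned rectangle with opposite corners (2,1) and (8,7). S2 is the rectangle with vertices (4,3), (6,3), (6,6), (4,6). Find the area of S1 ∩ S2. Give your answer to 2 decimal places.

6.00

|S1∩S2|: x∈[4,6], y∈[3,6] → 2·3 = 6.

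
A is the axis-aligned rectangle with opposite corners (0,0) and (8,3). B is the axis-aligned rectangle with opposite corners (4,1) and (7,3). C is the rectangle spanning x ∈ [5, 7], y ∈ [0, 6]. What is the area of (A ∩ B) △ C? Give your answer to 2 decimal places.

|A ∩ B| = 6.
|(A ∩ B) ∩ C| = 4.
|(A ∩ B) △ C| = 6 + 12 − 8 = 10.00.

10.00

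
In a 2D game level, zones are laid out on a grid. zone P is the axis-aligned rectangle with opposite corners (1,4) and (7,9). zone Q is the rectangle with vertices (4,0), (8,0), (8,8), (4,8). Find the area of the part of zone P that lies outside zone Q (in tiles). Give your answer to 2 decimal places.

18.00

|zone P∩zone Q|: x∈[4,7], y∈[4,8] → 3·4 = 12.
|zone P| = 30.
|zone P ∖ zone Q| = |zone P| − |zone P∩zone Q| = 30 − 12 = 18.00.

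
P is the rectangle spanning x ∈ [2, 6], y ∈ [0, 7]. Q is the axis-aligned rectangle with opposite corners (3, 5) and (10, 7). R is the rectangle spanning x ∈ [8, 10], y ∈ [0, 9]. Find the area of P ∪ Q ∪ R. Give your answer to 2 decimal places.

50.00

By inclusion–exclusion:
Individual areas: |P| = 28, |Q| = 14, |R| = 18.
|P∩Q|: x∈[3,6], y∈[5,7] → 3·2 = 6.
|P∩R| = 0 (no overlap).
|Q∩R|: x∈[8,10], y∈[5,7] → 2·2 = 4.
|P∩Q∩R| = 0.
|P ∪ Q ∪ R| = 60 − 10 + 0 = 50.00.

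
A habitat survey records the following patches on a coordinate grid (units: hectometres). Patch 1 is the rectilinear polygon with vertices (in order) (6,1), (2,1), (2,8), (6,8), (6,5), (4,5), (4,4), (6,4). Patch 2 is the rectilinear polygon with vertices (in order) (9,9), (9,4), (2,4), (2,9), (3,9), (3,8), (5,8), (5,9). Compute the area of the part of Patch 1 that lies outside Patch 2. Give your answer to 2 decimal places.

|Patch 1| = 26, |Patch 1∩Patch 2| = 14.
|Patch 1 ∖ Patch 2| = |Patch 1| − |Patch 1∩Patch 2| = 26 − 14 = 12.00.

12.00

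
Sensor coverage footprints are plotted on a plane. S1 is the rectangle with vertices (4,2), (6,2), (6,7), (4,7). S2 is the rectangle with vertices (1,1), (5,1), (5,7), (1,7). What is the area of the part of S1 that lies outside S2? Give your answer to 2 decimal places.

5.00

|S1∩S2|: x∈[4,5], y∈[2,7] → 1·5 = 5.
|S1| = 10.
|S1 ∖ S2| = |S1| − |S1∩S2| = 10 − 5 = 5.00.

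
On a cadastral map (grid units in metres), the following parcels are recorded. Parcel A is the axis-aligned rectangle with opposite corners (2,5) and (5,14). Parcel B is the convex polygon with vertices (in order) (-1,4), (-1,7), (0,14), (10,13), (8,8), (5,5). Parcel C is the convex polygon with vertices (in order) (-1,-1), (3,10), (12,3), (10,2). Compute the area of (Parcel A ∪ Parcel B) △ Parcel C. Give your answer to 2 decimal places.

109.81

|Parcel A ∪ Parcel B| = 79.05.
|(Parcel A ∪ Parcel B) ∩ Parcel C| = 17.62.
|(Parcel A ∪ Parcel B) △ Parcel C| = 79.05 + 66 − 35.2399 = 109.81.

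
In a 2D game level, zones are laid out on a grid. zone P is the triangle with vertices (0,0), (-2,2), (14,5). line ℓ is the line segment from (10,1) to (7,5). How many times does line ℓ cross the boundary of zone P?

The segment meets the boundary at (7.863,3.849), (8.479,3.028).

2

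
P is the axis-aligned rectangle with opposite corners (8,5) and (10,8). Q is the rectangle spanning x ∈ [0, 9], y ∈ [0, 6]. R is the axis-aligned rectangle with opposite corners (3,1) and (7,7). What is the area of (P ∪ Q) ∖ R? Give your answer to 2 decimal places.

39.00

|P ∪ Q| = 59.
|(P ∪ Q) ∩ R| = 20.
|(P ∪ Q) ∖ R| = 59 − 20 = 39.00.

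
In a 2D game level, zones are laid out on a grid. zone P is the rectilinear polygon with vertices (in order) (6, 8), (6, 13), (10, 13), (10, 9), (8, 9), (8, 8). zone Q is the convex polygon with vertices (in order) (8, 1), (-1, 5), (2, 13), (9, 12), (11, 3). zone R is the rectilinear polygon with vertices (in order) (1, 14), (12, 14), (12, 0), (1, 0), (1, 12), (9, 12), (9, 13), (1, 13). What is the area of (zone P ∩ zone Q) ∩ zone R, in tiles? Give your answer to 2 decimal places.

The region (zone P ∩ zone Q) ∩ zone R is the polygon with vertices (9.667,9), (8,9), (8,8), (6,8), (6,12), (9,12).
By the shoelace formula its area is 12.00.

12.00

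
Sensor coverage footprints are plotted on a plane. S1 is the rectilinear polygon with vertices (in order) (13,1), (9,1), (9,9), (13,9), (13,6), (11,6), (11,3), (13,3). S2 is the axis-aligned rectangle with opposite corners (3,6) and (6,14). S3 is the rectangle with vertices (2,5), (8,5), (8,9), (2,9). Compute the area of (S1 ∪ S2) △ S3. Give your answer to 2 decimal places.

56.00

|S1 ∪ S2| = 50.
|(S1 ∪ S2) ∩ S3| = 9.
|(S1 ∪ S2) △ S3| = 50 + 24 − 18 = 56.00.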